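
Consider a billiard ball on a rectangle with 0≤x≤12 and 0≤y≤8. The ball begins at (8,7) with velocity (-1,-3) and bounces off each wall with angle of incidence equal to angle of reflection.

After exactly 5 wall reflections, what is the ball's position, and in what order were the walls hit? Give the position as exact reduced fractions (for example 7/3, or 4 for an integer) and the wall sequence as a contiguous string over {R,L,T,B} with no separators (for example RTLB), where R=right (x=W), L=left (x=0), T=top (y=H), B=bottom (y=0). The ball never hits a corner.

Final position: (7/3,8)
Wall sequence: BTBLT

1. t=7/3 → B at (17/3,0); v=(-1,3)
2. t=8/3 → T at (3,8); v=(-1,-3)
3. t=8/3 → B at (1/3,0); v=(-1,3)
4. t=1/3 → L at (0,1); v=(1,3)
5. t=7/3 → T at (7/3,8); v=(1,-3)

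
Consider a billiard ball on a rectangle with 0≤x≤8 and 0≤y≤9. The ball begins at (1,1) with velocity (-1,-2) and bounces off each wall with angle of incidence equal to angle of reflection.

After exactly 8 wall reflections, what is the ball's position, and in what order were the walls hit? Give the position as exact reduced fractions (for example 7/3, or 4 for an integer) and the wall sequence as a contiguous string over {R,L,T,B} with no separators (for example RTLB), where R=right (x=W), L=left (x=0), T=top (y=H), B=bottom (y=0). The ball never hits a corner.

Final position: (3/2,0)
Wall sequence: BLTRBTLB

1. t=1/2 → B at (1/2,0); v=(-1,2)
2. t=1/2 → L at (0,1); v=(1,2)
3. t=4 → T at (4,9); v=(1,-2)
4. t=4 → R at (8,1); v=(-1,-2)
5. t=1/2 → B at (15/2,0); v=(-1,2)
6. t=9/2 → T at (3,9); v=(-1,-2)
7. t=3 → L at (0,3); v=(1,-2)
8. t=3/2 → B at (3/2,0); v=(1,2)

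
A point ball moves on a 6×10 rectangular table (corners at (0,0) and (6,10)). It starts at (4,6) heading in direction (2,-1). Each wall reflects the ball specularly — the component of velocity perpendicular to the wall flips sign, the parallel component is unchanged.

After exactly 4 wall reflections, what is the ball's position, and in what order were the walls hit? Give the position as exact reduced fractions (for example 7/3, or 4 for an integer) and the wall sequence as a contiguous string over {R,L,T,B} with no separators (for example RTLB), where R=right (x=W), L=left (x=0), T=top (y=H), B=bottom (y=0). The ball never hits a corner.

Final position: (6,1)
Wall sequence: RLBR

1. t=1 → R at (6,5); v=(-2,-1)
2. t=3 → L at (0,2); v=(2,-1)
3. t=2 → B at (4,0); v=(2,1)
4. t=1 → R at (6,1); v=(-2,1)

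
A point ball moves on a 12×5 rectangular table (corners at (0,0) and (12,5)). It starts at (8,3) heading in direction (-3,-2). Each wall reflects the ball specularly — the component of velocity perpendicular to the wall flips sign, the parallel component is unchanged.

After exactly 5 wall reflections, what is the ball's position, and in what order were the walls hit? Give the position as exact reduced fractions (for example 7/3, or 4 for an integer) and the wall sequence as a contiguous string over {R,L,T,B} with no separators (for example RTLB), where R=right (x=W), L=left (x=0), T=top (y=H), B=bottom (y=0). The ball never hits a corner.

Final position: (12,1/3)
Wall sequence: BLTBR

1. t=3/2 → B at (7/2,0); v=(-3,2)
2. t=7/6 → L at (0,7/3); v=(3,2)
3. t=4/3 → T at (4,5); v=(3,-2)
4. t=5/2 → B at (23/2,0); v=(3,2)
5. t=1/6 → R at (12,1/3); v=(-3,2)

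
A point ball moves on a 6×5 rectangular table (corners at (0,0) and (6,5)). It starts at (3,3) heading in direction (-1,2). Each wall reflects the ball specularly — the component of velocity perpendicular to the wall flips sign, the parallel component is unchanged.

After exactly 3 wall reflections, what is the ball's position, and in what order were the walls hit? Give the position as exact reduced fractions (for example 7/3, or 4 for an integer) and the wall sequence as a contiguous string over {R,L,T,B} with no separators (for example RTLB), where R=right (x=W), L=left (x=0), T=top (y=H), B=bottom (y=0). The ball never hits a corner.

Final position: (1/2,0)
Wall sequence: TLB

1. t=1 → T at (2,5); v=(-1,-2)
2. t=2 → L at (0,1); v=(1,-2)
3. t=1/2 → B at (1/2,0); v=(1,2)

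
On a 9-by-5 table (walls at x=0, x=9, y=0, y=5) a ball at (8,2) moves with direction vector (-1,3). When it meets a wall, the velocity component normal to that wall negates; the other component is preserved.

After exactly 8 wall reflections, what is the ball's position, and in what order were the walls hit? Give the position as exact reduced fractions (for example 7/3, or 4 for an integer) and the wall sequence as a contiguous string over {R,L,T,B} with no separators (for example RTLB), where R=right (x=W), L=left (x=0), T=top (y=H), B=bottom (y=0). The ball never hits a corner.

Final position: (3,5)
Wall sequence: TBTBTLBT

1. t=1 → T at (7,5); v=(-1,-3)
2. t=5/3 → B at (16/3,0); v=(-1,3)
3. t=5/3 → T at (11/3,5); v=(-1,-3)
4. t=5/3 → B at (2,0); v=(-1,3)
5. t=5/3 → T at (1/3,5); v=(-1,-3)
6. t=1/3 → L at (0,4); v=(1,-3)
7. t=4/3 → B at (4/3,0); v=(1,3)
8. t=5/3 → T at (3,5); v=(1,-3)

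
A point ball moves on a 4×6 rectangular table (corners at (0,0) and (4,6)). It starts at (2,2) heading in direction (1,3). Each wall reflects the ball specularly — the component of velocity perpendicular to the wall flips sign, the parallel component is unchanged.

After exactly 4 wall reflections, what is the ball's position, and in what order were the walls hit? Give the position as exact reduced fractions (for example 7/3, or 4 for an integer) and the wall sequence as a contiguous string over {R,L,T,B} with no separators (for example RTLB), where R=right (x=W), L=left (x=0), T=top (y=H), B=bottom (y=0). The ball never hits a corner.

1. t=4/3 → T at (10/3,6); v=(1,-3)
2. t=2/3 → R at (4,4); v=(-1,-3)
3. t=4/3 → B at (8/3,0); v=(-1,3)
4. t=2 → T at (2/3,6); v=(-1,-3)

Final position: (2/3,6)
Wall sequence: TRBT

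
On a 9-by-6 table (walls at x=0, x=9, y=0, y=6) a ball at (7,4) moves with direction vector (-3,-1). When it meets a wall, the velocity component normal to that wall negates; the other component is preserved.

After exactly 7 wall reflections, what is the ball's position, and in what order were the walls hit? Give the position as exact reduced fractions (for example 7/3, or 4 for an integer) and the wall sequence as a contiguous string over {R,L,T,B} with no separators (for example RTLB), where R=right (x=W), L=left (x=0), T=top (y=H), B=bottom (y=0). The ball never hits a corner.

Final position: (0,5/3)
Wall sequence: LBRLTRL

1. t=7/3 → L at (0,5/3); v=(3,-1)
2. t=5/3 → B at (5,0); v=(3,1)
3. t=4/3 → R at (9,4/3); v=(-3,1)
4. t=3 → L at (0,13/3); v=(3,1)
5. t=5/3 → T at (5,6); v=(3,-1)
6. t=4/3 → R at (9,14/3); v=(-3,-1)
7. t=3 → L at (0,5/3); v=(3,-1)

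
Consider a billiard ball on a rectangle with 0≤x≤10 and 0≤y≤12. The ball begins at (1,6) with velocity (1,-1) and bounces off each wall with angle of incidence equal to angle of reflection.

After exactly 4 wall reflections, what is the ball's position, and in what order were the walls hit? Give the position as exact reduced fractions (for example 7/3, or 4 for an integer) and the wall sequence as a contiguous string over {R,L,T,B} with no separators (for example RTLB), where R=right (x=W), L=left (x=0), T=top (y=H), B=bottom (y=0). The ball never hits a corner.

Final position: (0,11)
Wall sequence: BRTL

1. t=6 → B at (7,0); v=(1,1)
2. t=3 → R at (10,3); v=(-1,1)
3. t=9 → T at (1,12); v=(-1,-1)
4. t=1 → L at (0,11); v=(1,-1)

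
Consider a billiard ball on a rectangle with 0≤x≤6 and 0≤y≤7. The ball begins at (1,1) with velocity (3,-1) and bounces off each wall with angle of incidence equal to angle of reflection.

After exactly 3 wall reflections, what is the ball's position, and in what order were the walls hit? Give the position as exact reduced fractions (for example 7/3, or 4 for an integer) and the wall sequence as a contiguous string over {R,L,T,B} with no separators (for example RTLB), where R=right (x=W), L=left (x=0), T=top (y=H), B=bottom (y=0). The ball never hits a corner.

1. t=1 → B at (4,0); v=(3,1)
2. t=2/3 → R at (6,2/3); v=(-3,1)
3. t=2 → L at (0,8/3); v=(3,1)

Final position: (0,8/3)
Wall sequence: BRL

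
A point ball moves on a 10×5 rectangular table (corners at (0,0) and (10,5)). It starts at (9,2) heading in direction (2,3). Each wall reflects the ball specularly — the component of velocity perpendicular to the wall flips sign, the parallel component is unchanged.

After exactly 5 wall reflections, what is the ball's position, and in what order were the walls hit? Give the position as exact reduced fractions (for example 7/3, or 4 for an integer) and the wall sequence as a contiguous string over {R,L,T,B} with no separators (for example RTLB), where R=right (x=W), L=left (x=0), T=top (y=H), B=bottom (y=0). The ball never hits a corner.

Final position: (0,3/2)
Wall sequence: RTBTL

1. t=1/2 → R at (10,7/2); v=(-2,3)
2. t=1/2 → T at (9,5); v=(-2,-3)
3. t=5/3 → B at (17/3,0); v=(-2,3)
4. t=5/3 → T at (7/3,5); v=(-2,-3)
5. t=7/6 → L at (0,3/2); v=(2,-3)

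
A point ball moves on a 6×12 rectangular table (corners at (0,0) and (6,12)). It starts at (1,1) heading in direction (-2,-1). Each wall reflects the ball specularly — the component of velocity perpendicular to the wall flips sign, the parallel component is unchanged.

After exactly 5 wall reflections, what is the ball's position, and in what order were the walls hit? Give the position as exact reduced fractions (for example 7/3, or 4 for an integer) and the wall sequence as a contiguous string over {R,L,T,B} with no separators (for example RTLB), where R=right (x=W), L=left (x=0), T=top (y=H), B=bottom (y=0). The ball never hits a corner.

1. t=1/2 → L at (0,1/2); v=(2,-1)
2. t=1/2 → B at (1,0); v=(2,1)
3. t=5/2 → R at (6,5/2); v=(-2,1)
4. t=3 → L at (0,11/2); v=(2,1)
5. t=3 → R at (6,17/2); v=(-2,1)

Final position: (6,17/2)
Wall sequence: LBRLR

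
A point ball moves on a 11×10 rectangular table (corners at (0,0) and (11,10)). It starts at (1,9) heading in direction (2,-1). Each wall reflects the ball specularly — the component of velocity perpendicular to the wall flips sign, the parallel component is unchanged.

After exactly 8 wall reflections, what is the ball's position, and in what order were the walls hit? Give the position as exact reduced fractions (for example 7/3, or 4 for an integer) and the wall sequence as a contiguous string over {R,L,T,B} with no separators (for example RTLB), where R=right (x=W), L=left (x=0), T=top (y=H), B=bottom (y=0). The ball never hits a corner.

1. t=5 → R at (11,4); v=(-2,-1)
2. t=4 → B at (3,0); v=(-2,1)
3. t=3/2 → L at (0,3/2); v=(2,1)
4. t=11/2 → R at (11,7); v=(-2,1)
5. t=3 → T at (5,10); v=(-2,-1)
6. t=5/2 → L at (0,15/2); v=(2,-1)
7. t=11/2 → R at (11,2); v=(-2,-1)
8. t=2 → B at (7,0); v=(-2,1)

Final position: (7,0)
Wall sequence: RBLRTLRB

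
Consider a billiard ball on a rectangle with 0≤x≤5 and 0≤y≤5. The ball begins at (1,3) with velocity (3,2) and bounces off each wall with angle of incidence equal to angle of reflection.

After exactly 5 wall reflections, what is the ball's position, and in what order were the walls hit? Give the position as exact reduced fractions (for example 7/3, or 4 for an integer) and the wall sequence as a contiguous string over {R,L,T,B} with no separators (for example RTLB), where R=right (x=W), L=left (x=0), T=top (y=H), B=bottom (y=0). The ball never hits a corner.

1. t=1 → T at (4,5); v=(3,-2)
2. t=1/3 → R at (5,13/3); v=(-3,-2)
3. t=5/3 → L at (0,1); v=(3,-2)
4. t=1/2 → B at (3/2,0); v=(3,2)
5. t=7/6 → R at (5,7/3); v=(-3,2)

Final position: (5,7/3)
Wall sequence: TRLBR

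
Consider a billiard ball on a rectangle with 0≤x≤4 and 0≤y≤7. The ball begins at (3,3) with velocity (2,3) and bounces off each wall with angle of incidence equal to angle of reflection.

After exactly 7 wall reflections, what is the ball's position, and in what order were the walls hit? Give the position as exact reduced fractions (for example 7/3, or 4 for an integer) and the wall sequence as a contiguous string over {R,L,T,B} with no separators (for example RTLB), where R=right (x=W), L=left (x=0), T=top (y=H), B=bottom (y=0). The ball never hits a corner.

1. t=1/2 → R at (4,9/2); v=(-2,3)
2. t=5/6 → T at (7/3,7); v=(-2,-3)
3. t=7/6 → L at (0,7/2); v=(2,-3)
4. t=7/6 → B at (7/3,0); v=(2,3)
5. t=5/6 → R at (4,5/2); v=(-2,3)
6. t=3/2 → T at (1,7); v=(-2,-3)
7. t=1/2 → L at (0,11/2); v=(2,-3)

Final position: (0,11/2)
Wall sequence: RTLBRTL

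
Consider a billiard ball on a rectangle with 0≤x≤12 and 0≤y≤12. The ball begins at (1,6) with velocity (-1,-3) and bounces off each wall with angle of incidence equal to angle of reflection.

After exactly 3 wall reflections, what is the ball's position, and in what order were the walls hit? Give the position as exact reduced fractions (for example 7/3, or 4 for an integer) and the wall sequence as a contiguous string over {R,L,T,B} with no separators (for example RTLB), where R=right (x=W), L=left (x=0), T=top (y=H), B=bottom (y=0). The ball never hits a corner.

Final position: (5,12)
Wall sequence: LBT

1. t=1 → L at (0,3); v=(1,-3)
2. t=1 → B at (1,0); v=(1,3)
3. t=4 → T at (5,12); v=(1,-3)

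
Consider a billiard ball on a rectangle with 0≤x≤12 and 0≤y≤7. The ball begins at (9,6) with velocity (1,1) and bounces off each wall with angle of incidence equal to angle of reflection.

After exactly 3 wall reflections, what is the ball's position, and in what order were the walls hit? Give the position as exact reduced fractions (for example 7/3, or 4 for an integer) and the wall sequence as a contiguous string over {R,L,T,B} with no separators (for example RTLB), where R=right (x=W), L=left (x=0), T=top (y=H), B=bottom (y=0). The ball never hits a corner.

Final position: (7,0)
Wall sequence: TRB

1. t=1 → T at (10,7); v=(1,-1)
2. t=2 → R at (12,5); v=(-1,-1)
3. t=5 → B at (7,0); v=(-1,1)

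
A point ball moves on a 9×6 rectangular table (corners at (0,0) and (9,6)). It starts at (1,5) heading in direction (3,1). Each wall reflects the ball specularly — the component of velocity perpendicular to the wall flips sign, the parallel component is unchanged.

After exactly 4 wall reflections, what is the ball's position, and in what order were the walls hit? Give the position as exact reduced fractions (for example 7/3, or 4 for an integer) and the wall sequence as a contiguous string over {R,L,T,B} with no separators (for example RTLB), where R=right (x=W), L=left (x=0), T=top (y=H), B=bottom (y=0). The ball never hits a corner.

1. t=1 → T at (4,6); v=(3,-1)
2. t=5/3 → R at (9,13/3); v=(-3,-1)
3. t=3 → L at (0,4/3); v=(3,-1)
4. t=4/3 → B at (4,0); v=(3,1)

Final position: (4,0)
Wall sequence: TRLB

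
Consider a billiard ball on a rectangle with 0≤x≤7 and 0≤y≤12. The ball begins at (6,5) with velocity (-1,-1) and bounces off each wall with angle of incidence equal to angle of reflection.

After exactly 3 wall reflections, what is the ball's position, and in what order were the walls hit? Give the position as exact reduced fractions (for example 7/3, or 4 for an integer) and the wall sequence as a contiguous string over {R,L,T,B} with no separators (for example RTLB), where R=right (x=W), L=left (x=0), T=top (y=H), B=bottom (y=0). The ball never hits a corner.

Final position: (7,8)
Wall sequence: BLR

1. t=5 → B at (1,0); v=(-1,1)
2. t=1 → L at (0,1); v=(1,1)
3. t=7 → R at (7,8); v=(-1,1)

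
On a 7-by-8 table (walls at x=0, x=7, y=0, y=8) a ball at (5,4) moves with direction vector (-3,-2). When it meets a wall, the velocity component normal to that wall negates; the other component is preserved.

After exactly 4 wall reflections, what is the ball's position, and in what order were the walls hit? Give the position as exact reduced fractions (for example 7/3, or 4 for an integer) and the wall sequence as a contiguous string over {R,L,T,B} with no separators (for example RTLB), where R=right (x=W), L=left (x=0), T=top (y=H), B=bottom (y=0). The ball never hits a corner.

Final position: (1,8)
Wall sequence: LBRT

1. t=5/3 → L at (0,2/3); v=(3,-2)
2. t=1/3 → B at (1,0); v=(3,2)
3. t=2 → R at (7,4); v=(-3,2)
4. t=2 → T at (1,8); v=(-3,-2)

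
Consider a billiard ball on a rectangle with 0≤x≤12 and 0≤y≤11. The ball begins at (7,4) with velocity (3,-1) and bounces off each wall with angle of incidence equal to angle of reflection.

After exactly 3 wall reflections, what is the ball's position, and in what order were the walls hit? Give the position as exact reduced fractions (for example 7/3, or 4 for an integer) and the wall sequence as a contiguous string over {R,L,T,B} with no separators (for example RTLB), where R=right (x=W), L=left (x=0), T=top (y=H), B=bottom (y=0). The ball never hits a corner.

1. t=5/3 → R at (12,7/3); v=(-3,-1)
2. t=7/3 → B at (5,0); v=(-3,1)
3. t=5/3 → L at (0,5/3); v=(3,1)

Final position: (0,5/3)
Wall sequence: RBL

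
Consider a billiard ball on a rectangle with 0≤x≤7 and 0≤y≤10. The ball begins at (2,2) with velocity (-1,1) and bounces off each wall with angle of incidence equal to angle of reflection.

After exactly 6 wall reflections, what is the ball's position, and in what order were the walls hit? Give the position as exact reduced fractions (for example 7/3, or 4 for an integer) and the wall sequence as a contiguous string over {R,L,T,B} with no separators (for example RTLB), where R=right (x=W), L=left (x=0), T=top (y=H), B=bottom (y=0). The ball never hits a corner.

Final position: (7,5)
Wall sequence: LTRLBR

1. t=2 → L at (0,4); v=(1,1)
2. t=6 → T at (6,10); v=(1,-1)
3. t=1 → R at (7,9); v=(-1,-1)
4. t=7 → L at (0,2); v=(1,-1)
5. t=2 → B at (2,0); v=(1,1)
6. t=5 → R at (7,5); v=(-1,1)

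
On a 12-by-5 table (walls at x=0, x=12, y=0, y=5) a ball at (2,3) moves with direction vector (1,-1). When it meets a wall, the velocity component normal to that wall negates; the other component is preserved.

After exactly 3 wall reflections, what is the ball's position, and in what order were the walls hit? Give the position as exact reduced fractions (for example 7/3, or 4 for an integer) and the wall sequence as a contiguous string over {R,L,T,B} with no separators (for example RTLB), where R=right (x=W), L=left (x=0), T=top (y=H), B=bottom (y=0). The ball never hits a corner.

Final position: (12,3)
Wall sequence: BTR

1. t=3 → B at (5,0); v=(1,1)
2. t=5 → T at (10,5); v=(1,-1)
3. t=2 → R at (12,3); v=(-1,-1)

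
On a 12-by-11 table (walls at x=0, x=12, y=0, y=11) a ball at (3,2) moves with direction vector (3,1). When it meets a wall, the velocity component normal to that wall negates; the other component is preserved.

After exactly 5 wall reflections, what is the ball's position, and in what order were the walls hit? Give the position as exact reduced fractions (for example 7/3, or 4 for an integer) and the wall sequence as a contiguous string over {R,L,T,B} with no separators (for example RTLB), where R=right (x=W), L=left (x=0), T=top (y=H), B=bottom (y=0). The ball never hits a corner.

Final position: (0,5)
Wall sequence: RLTRL

1. t=3 → R at (12,5); v=(-3,1)
2. t=4 → L at (0,9); v=(3,1)
3. t=2 → T at (6,11); v=(3,-1)
4. t=2 → R at (12,9); v=(-3,-1)
5. t=4 → L at (0,5); v=(3,-1)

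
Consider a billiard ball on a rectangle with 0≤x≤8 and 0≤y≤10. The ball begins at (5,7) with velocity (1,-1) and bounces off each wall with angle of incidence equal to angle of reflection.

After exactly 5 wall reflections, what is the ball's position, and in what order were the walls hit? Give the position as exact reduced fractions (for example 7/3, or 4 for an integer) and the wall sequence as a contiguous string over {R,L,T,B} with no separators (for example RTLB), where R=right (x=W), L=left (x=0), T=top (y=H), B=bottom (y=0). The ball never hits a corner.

Final position: (8,8)
Wall sequence: RBLTR

1. t=3 → R at (8,4); v=(-1,-1)
2. t=4 → B at (4,0); v=(-1,1)
3. t=4 → L at (0,4); v=(1,1)
4. t=6 → T at (6,10); v=(1,-1)
5. t=2 → R at (8,8); v=(-1,-1)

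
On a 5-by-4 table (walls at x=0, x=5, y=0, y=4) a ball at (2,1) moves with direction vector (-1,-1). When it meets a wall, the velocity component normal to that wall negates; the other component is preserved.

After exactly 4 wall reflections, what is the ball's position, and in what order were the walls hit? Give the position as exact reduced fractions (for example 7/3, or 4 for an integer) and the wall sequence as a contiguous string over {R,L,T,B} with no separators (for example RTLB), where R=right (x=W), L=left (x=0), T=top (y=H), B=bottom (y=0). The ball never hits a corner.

1. t=1 → B at (1,0); v=(-1,1)
2. t=1 → L at (0,1); v=(1,1)
3. t=3 → T at (3,4); v=(1,-1)
4. t=2 → R at (5,2); v=(-1,-1)

Final position: (5,2)
Wall sequence: BLTR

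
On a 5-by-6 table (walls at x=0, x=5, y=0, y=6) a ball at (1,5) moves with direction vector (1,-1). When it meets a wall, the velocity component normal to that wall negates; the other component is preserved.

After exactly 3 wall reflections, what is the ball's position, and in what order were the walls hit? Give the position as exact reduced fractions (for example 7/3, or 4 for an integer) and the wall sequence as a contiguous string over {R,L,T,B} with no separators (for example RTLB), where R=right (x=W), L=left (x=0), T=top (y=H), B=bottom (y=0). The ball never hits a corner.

Final position: (0,4)
Wall sequence: RBL

1. t=4 → R at (5,1); v=(-1,-1)
2. t=1 → B at (4,0); v=(-1,1)
3. t=4 → L at (0,4); v=(1,1)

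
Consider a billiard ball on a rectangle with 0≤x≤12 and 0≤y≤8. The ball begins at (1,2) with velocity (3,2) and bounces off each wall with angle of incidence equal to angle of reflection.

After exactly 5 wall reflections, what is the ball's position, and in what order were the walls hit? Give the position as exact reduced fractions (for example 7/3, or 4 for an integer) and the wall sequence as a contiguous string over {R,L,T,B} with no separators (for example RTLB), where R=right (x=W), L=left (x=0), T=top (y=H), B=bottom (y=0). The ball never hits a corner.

1. t=3 → T at (10,8); v=(3,-2)
2. t=2/3 → R at (12,20/3); v=(-3,-2)
3. t=10/3 → B at (2,0); v=(-3,2)
4. t=2/3 → L at (0,4/3); v=(3,2)
5. t=10/3 → T at (10,8); v=(3,-2)

Final position: (10,8)
Wall sequence: TRBLT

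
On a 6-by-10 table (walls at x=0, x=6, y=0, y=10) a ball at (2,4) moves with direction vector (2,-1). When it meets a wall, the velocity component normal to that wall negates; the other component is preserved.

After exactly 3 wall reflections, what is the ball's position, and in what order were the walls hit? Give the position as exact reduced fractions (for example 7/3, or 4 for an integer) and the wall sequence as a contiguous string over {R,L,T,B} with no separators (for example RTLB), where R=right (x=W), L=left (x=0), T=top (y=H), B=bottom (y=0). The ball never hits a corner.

1. t=2 → R at (6,2); v=(-2,-1)
2. t=2 → B at (2,0); v=(-2,1)
3. t=1 → L at (0,1); v=(2,1)

Final position: (0,1)
Wall sequence: RBL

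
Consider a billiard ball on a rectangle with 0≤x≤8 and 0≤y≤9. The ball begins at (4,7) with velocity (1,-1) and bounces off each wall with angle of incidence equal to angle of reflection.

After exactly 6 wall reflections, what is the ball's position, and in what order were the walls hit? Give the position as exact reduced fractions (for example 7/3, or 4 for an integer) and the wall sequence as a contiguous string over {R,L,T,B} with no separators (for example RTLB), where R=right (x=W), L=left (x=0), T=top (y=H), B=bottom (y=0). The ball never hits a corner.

Final position: (3,0)
Wall sequence: RBLTRB

1. t=4 → R at (8,3); v=(-1,-1)
2. t=3 → B at (5,0); v=(-1,1)
3. t=5 → L at (0,5); v=(1,1)
4. t=4 → T at (4,9); v=(1,-1)
5. t=4 → R at (8,5); v=(-1,-1)
6. t=5 → B at (3,0); v=(-1,1)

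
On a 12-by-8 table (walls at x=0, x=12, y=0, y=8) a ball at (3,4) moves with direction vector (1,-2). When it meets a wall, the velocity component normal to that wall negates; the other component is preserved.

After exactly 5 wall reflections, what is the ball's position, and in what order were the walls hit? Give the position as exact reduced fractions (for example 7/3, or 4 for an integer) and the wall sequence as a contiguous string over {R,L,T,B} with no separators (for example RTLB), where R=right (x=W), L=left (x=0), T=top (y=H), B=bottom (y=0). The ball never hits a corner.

1. t=2 → B at (5,0); v=(1,2)
2. t=4 → T at (9,8); v=(1,-2)
3. t=3 → R at (12,2); v=(-1,-2)
4. t=1 → B at (11,0); v=(-1,2)
5. t=4 → T at (7,8); v=(-1,-2)

Final position: (7,8)
Wall sequence: BTRBT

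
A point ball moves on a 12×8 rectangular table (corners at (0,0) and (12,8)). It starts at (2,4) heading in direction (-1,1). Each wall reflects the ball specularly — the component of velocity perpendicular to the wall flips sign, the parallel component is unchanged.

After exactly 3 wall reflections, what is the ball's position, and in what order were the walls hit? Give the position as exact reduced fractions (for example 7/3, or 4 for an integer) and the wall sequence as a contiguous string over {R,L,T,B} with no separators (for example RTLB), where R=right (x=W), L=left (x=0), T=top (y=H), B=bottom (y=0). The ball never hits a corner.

1. t=2 → L at (0,6); v=(1,1)
2. t=2 → T at (2,8); v=(1,-1)
3. t=8 → B at (10,0); v=(1,1)

Final position: (10,0)
Wall sequence: LTB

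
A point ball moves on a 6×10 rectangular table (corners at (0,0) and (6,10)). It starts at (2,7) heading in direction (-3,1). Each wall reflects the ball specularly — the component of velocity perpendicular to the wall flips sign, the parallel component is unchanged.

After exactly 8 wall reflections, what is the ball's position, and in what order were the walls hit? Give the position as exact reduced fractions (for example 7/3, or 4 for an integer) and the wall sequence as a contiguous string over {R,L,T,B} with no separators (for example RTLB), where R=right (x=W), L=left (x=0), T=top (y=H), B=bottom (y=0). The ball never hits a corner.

Final position: (0,1/3)
Wall sequence: LRTLRLRL

1. t=2/3 → L at (0,23/3); v=(3,1)
2. t=2 → R at (6,29/3); v=(-3,1)
3. t=1/3 → T at (5,10); v=(-3,-1)
4. t=5/3 → L at (0,25/3); v=(3,-1)
5. t=2 → R at (6,19/3); v=(-3,-1)
6. t=2 → L at (0,13/3); v=(3,-1)
7. t=2 → R at (6,7/3); v=(-3,-1)
8. t=2 → L at (0,1/3); v=(3,-1)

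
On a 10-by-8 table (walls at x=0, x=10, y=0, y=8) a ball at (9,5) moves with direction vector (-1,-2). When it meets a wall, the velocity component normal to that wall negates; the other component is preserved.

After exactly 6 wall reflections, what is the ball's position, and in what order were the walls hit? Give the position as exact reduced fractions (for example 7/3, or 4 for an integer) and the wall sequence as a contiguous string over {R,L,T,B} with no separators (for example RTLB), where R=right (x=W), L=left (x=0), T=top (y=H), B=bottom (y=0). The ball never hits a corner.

Final position: (19/2,0)
Wall sequence: BTLBTB

1. t=5/2 → B at (13/2,0); v=(-1,2)
2. t=4 → T at (5/2,8); v=(-1,-2)
3. t=5/2 → L at (0,3); v=(1,-2)
4. t=3/2 → B at (3/2,0); v=(1,2)
5. t=4 → T at (11/2,8); v=(1,-2)
6. t=4 → B at (19/2,0); v=(1,2)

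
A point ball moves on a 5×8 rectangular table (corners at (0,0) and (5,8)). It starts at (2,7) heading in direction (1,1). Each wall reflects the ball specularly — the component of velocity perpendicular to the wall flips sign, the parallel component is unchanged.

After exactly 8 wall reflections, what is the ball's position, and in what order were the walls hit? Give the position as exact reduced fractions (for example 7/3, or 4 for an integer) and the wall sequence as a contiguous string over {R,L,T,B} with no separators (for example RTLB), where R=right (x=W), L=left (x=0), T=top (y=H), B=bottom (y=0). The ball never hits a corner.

Final position: (5,2)
Wall sequence: TRLBRTLR

1. t=1 → T at (3,8); v=(1,-1)
2. t=2 → R at (5,6); v=(-1,-1)
3. t=5 → L at (0,1); v=(1,-1)
4. t=1 → B at (1,0); v=(1,1)
5. t=4 → R at (5,4); v=(-1,1)
6. t=4 → T at (1,8); v=(-1,-1)
7. t=1 → L at (0,7); v=(1,-1)
8. t=5 → R at (5,2); v=(-1,-1)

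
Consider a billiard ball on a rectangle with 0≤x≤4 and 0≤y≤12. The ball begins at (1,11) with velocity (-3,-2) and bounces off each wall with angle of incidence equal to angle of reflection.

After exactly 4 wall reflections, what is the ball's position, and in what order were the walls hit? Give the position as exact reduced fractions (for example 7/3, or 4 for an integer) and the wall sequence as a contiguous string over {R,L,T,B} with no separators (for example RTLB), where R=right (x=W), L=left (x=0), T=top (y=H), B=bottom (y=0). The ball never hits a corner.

Final position: (4,7/3)
Wall sequence: LRLR

1. t=1/3 → L at (0,31/3); v=(3,-2)
2. t=4/3 → R at (4,23/3); v=(-3,-2)
3. t=4/3 → L at (0,5); v=(3,-2)
4. t=4/3 → R at (4,7/3); v=(-3,-2)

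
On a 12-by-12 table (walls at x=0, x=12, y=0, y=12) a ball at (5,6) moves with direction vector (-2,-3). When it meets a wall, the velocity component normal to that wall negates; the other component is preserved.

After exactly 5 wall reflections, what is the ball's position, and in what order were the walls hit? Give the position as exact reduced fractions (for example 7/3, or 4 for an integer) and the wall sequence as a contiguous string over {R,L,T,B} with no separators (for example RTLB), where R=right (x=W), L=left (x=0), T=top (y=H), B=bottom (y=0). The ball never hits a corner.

Final position: (9,0)
Wall sequence: BLTRB

1. t=2 → B at (1,0); v=(-2,3)
2. t=1/2 → L at (0,3/2); v=(2,3)
3. t=7/2 → T at (7,12); v=(2,-3)
4. t=5/2 → R at (12,9/2); v=(-2,-3)
5. t=3/2 → B at (9,0); v=(-2,3)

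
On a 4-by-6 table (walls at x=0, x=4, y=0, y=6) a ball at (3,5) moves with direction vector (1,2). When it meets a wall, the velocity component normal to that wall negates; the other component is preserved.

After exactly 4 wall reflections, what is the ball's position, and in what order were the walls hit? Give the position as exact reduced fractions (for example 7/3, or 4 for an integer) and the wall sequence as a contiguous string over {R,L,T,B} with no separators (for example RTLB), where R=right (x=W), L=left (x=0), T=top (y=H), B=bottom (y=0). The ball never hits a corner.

Final position: (0,3)
Wall sequence: TRBL

1. t=1/2 → T at (7/2,6); v=(1,-2)
2. t=1/2 → R at (4,5); v=(-1,-2)
3. t=5/2 → B at (3/2,0); v=(-1,2)
4. t=3/2 → L at (0,3); v=(1,2)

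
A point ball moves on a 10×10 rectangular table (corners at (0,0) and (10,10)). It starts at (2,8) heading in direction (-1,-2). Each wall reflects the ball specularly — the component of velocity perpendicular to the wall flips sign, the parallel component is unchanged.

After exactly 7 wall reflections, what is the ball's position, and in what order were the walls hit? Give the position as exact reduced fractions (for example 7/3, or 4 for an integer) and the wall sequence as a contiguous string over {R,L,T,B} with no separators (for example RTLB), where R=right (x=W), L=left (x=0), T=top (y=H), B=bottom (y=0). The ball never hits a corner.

Final position: (0,4)
Wall sequence: LBTRBTL

1. t=2 → L at (0,4); v=(1,-2)
2. t=2 → B at (2,0); v=(1,2)
3. t=5 → T at (7,10); v=(1,-2)
4. t=3 → R at (10,4); v=(-1,-2)
5. t=2 → B at (8,0); v=(-1,2)
6. t=5 → T at (3,10); v=(-1,-2)
7. t=3 → L at (0,4); v=(1,-2)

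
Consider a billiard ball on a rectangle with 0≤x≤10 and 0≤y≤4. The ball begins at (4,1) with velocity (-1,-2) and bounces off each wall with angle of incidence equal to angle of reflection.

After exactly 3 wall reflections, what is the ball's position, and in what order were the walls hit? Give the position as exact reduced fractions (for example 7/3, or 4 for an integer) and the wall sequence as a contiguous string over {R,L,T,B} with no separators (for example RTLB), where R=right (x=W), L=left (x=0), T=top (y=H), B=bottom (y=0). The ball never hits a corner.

Final position: (0,1)
Wall sequence: BTL

1. t=1/2 → B at (7/2,0); v=(-1,2)
2. t=2 → T at (3/2,4); v=(-1,-2)
3. t=3/2 → L at (0,1); v=(1,-2)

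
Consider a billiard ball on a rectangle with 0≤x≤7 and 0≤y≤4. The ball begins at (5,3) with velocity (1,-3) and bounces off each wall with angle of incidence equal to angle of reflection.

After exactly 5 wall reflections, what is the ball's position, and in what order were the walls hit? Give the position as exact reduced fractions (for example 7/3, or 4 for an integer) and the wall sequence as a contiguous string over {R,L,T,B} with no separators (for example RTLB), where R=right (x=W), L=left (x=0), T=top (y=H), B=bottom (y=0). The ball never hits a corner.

Final position: (4,4)
Wall sequence: BRTBT

1. t=1 → B at (6,0); v=(1,3)
2. t=1 → R at (7,3); v=(-1,3)
3. t=1/3 → T at (20/3,4); v=(-1,-3)
4. t=4/3 → B at (16/3,0); v=(-1,3)
5. t=4/3 → T at (4,4); v=(-1,-3)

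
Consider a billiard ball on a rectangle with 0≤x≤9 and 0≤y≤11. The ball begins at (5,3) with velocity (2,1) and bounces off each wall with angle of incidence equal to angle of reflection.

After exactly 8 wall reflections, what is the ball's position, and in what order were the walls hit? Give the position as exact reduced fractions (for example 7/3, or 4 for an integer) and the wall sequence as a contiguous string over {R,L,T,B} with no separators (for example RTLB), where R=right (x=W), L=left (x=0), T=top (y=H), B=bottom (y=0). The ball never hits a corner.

Final position: (0,11/2)
Wall sequence: RLTRLBRL

1. t=2 → R at (9,5); v=(-2,1)
2. t=9/2 → L at (0,19/2); v=(2,1)
3. t=3/2 → T at (3,11); v=(2,-1)
4. t=3 → R at (9,8); v=(-2,-1)
5. t=9/2 → L at (0,7/2); v=(2,-1)
6. t=7/2 → B at (7,0); v=(2,1)
7. t=1 → R at (9,1); v=(-2,1)
8. t=9/2 → L at (0,11/2); v=(2,1)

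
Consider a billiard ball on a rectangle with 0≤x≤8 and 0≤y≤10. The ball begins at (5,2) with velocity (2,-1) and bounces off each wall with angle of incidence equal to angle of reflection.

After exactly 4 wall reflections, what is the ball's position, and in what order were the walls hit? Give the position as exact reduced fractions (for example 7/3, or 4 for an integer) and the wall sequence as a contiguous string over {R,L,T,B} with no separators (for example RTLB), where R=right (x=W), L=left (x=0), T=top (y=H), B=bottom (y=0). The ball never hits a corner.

1. t=3/2 → R at (8,1/2); v=(-2,-1)
2. t=1/2 → B at (7,0); v=(-2,1)
3. t=7/2 → L at (0,7/2); v=(2,1)
4. t=4 → R at (8,15/2); v=(-2,1)

Final position: (8,15/2)
Wall sequence: RBLR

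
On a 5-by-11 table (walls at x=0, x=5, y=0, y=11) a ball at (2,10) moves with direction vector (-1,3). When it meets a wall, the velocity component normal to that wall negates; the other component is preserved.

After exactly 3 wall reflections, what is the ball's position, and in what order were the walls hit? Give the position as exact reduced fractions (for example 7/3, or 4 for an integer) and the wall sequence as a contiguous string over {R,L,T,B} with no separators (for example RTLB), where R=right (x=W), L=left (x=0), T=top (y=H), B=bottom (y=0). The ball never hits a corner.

Final position: (2,0)
Wall sequence: TLB

1. t=1/3 → T at (5/3,11); v=(-1,-3)
2. t=5/3 → L at (0,6); v=(1,-3)
3. t=2 → B at (2,0); v=(1,3)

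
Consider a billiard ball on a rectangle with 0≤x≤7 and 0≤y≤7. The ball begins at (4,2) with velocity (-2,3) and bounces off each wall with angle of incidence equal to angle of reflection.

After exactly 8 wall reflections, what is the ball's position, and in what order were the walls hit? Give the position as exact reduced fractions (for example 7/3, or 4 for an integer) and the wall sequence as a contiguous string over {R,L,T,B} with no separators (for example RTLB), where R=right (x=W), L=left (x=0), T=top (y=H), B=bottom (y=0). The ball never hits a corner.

1. t=5/3 → T at (2/3,7); v=(-2,-3)
2. t=1/3 → L at (0,6); v=(2,-3)
3. t=2 → B at (4,0); v=(2,3)
4. t=3/2 → R at (7,9/2); v=(-2,3)
5. t=5/6 → T at (16/3,7); v=(-2,-3)
6. t=7/3 → B at (2/3,0); v=(-2,3)
7. t=1/3 → L at (0,1); v=(2,3)
8. t=2 → T at (4,7); v=(2,-3)

Final position: (4,7)
Wall sequence: TLBRTBLT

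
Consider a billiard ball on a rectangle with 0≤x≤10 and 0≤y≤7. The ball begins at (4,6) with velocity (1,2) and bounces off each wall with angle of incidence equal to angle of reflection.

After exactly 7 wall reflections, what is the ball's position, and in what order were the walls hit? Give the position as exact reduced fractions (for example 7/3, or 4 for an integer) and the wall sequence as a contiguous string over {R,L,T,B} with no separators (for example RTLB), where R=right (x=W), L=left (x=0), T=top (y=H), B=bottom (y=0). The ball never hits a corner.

Final position: (0,4)
Wall sequence: TBRTBTL

1. t=1/2 → T at (9/2,7); v=(1,-2)
2. t=7/2 → B at (8,0); v=(1,2)
3. t=2 → R at (10,4); v=(-1,2)
4. t=3/2 → T at (17/2,7); v=(-1,-2)
5. t=7/2 → B at (5,0); v=(-1,2)
6. t=7/2 → T at (3/2,7); v=(-1,-2)
7. t=3/2 → L at (0,4); v=(1,-2)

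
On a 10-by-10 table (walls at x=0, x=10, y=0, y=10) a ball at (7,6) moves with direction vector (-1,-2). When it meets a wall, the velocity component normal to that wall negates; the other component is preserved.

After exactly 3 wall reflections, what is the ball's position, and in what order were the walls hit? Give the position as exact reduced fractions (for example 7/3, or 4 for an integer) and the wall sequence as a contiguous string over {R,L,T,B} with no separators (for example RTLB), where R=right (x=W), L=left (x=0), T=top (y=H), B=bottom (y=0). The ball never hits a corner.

1. t=3 → B at (4,0); v=(-1,2)
2. t=4 → L at (0,8); v=(1,2)
3. t=1 → T at (1,10); v=(1,-2)

Final position: (1,10)
Wall sequence: BLT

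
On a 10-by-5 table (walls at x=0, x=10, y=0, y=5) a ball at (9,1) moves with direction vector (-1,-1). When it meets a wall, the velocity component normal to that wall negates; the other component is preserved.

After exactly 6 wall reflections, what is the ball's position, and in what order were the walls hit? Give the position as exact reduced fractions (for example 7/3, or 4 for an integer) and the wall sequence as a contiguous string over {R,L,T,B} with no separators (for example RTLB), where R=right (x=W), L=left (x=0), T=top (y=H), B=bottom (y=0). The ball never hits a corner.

Final position: (10,2)
Wall sequence: BTLBTR

1. t=1 → B at (8,0); v=(-1,1)
2. t=5 → T at (3,5); v=(-1,-1)
3. t=3 → L at (0,2); v=(1,-1)
4. t=2 → B at (2,0); v=(1,1)
5. t=5 → T at (7,5); v=(1,-1)
6. t=3 → R at (10,2); v=(-1,-1)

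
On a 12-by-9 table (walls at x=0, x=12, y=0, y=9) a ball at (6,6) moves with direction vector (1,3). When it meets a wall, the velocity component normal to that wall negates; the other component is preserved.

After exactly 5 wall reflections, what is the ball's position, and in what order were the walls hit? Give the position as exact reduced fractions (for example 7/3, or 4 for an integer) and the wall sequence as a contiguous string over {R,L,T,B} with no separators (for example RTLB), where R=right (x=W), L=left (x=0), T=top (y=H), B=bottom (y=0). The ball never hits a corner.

Final position: (8,0)
Wall sequence: TBRTB

1. t=1 → T at (7,9); v=(1,-3)
2. t=3 → B at (10,0); v=(1,3)
3. t=2 → R at (12,6); v=(-1,3)
4. t=1 → T at (11,9); v=(-1,-3)
5. t=3 → B at (8,0); v=(-1,3)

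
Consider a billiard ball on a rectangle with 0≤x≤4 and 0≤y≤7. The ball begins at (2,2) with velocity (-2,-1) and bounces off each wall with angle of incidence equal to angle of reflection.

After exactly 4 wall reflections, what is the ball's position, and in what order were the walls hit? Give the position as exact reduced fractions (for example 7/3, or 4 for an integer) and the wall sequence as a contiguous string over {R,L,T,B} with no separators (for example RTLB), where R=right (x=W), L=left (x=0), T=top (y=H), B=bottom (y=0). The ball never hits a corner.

1. t=1 → L at (0,1); v=(2,-1)
2. t=1 → B at (2,0); v=(2,1)
3. t=1 → R at (4,1); v=(-2,1)
4. t=2 → L at (0,3); v=(2,1)

Final position: (0,3)
Wall sequence: LBRL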